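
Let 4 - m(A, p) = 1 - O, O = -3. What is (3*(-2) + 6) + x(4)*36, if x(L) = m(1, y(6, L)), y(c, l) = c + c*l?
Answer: 0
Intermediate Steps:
m(A, p) = 0 (m(A, p) = 4 - (1 - 1*(-3)) = 4 - (1 + 3) = 4 - 1*4 = 4 - 4 = 0)
x(L) = 0
(3*(-2) + 6) + x(4)*36 = (3*(-2) + 6) + 0*36 = (-6 + 6) + 0 = 0 + 0 = 0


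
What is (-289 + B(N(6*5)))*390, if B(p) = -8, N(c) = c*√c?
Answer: -115830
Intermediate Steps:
N(c) = c^(3/2)
(-289 + B(N(6*5)))*390 = (-289 - 8)*390 = -297*390 = -115830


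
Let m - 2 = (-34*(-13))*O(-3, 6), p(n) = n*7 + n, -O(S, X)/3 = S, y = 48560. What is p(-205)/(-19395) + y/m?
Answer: 9483484/771921 ≈ 12.286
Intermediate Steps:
O(S, X) = -3*S
p(n) = 8*n (p(n) = 7*n + n = 8*n)
m = 3980 (m = 2 + (-34*(-13))*(-3*(-3)) = 2 + 442*9 = 2 + 3978 = 3980)
p(-205)/(-19395) + y/m = (8*(-205))/(-19395) + 48560/3980 = -1640*(-1/19395) + 48560*(1/3980) = 328/3879 + 2428/199 = 9483484/771921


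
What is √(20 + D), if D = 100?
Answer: 2*√30 ≈ 10.954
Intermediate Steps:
√(20 + D) = √(20 + 100) = √120 = 2*√30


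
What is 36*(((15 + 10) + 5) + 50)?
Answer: 2880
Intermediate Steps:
36*(((15 + 10) + 5) + 50) = 36*((25 + 5) + 50) = 36*(30 + 50) = 36*80 = 2880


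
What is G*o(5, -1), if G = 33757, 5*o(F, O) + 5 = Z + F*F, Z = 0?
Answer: 135028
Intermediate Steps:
o(F, O) = -1 + F²/5 (o(F, O) = -1 + (0 + F*F)/5 = -1 + (0 + F²)/5 = -1 + F²/5)
G*o(5, -1) = 33757*(-1 + (⅕)*5²) = 33757*(-1 + (⅕)*25) = 33757*(-1 + 5) = 33757*4 = 135028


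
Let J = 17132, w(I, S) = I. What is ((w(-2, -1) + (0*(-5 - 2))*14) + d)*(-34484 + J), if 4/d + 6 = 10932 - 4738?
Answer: 53669736/1547 ≈ 34693.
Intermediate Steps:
d = 1/1547 (d = 4/(-6 + (10932 - 4738)) = 4/(-6 + 6194) = 4/6188 = 4*(1/6188) = 1/1547 ≈ 0.00064641)
((w(-2, -1) + (0*(-5 - 2))*14) + d)*(-34484 + J) = ((-2 + (0*(-5 - 2))*14) + 1/1547)*(-34484 + 17132) = ((-2 + (0*(-7))*14) + 1/1547)*(-17352) = ((-2 + 0*14) + 1/1547)*(-17352) = ((-2 + 0) + 1/1547)*(-17352) = (-2 + 1/1547)*(-17352) = -3093/1547*(-17352) = 53669736/1547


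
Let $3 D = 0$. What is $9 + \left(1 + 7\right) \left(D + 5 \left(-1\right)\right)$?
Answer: $-31$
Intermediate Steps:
$D = 0$ ($D = \frac{1}{3} \cdot 0 = 0$)
$9 + \left(1 + 7\right) \left(D + 5 \left(-1\right)\right) = 9 + \left(1 + 7\right) \left(0 + 5 \left(-1\right)\right) = 9 + 8 \left(0 - 5\right) = 9 + 8 \left(-5\right) = 9 - 40 = -31$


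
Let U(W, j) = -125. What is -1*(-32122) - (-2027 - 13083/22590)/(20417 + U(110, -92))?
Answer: 4908217036391/152798760 ≈ 32122.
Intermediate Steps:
-1*(-32122) - (-2027 - 13083/22590)/(20417 + U(110, -92)) = -1*(-32122) - (-2027 - 13083/22590)/(20417 - 125) = 32122 - (-2027 - 13083*1/22590)/20292 = 32122 - (-2027 - 4361/7530)/20292 = 32122 - (-15267671)/(7530*20292) = 32122 - 1*(-15267671/152798760) = 32122 + 15267671/152798760 = 4908217036391/152798760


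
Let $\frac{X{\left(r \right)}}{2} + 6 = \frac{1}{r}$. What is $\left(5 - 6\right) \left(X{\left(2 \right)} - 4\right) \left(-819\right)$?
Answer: $-12285$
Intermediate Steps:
$X{\left(r \right)} = -12 + \frac{2}{r}$
$\left(5 - 6\right) \left(X{\left(2 \right)} - 4\right) \left(-819\right) = \left(5 - 6\right) \left(\left(-12 + \frac{2}{2}\right) - 4\right) \left(-819\right) = \left(5 - 6\right) \left(\left(-12 + 2 \cdot \frac{1}{2}\right) - 4\right) \left(-819\right) = - (\left(-12 + 1\right) - 4) \left(-819\right) = - (-11 - 4) \left(-819\right) = \left(-1\right) \left(-15\right) \left(-819\right) = 15 \left(-819\right) = -12285$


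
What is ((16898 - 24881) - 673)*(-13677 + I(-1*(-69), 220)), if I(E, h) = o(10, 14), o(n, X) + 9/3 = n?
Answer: 118327520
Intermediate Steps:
o(n, X) = -3 + n
I(E, h) = 7 (I(E, h) = -3 + 10 = 7)
((16898 - 24881) - 673)*(-13677 + I(-1*(-69), 220)) = ((16898 - 24881) - 673)*(-13677 + 7) = (-7983 - 673)*(-13670) = -8656*(-13670) = 118327520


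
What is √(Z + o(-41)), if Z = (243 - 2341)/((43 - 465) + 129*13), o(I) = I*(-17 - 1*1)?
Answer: 26*√1715585/1255 ≈ 27.135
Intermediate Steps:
o(I) = -18*I (o(I) = I*(-17 - 1) = I*(-18) = -18*I)
Z = -2098/1255 (Z = -2098/(-422 + 1677) = -2098/1255 ≈ -1.6717)
√(Z + o(-41)) = √(-2098/1255 - 18*(-41)) = √(-2098/1255 + 738) = √(924092/1255) = 26*√1715585/1255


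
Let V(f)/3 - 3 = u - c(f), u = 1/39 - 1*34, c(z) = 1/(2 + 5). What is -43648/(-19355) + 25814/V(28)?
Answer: -9019107502/32884145 ≈ -274.27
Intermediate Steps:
c(z) = 1/7
u = -1325/39 (u = 1*(1/39) - 34 = 1/39 - 34 = -1325/39 ≈ -33.974)
V(f) = -8495/91 (V(f) = 9 + 3*(-1325/39 - 1*1/7) = 9 + 3*(-1325/39 - 1/7) = 9 + 3*(-9314/273) = 9 - 9314/91 = -8495/91)
-43648/(-19355) + 25814/V(28) = -43648/(-19355) + 25814/(-8495/91) = -43648*(-1/19355) + 25814*(-91/8495) = 43648/19355 - 2349074/8495 = -9019107502/32884145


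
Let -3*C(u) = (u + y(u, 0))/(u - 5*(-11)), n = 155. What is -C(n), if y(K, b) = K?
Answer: 31/63 ≈ 0.49206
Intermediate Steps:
C(u) = -2*u/(3*(55 + u)) (C(u) = -(u + u)/(3*(u - 5*(-11))) = -2*u/(3*(u + 55)) = -2*u/(3*(55 + u)))
-C(n) = -(-2)*155/(165 + 3*155) = -(-2)*155/(165 + 465) = -(-2)*155/630 = -1*(-31/63) = 31/63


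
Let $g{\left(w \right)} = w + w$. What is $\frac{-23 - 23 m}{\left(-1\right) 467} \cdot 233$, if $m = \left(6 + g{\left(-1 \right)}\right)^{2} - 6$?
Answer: $\frac{58949}{467} \approx 126.23$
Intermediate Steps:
$g{\left(w \right)} = 2 w$
$m = 10$ ($m = \left(6 + 2 \left(-1\right)\right)^{2} - 6 = \left(6 - 2\right)^{2} - 6 = 4^{2} - 6 = 16 - 6 = 10$)
$\frac{-23 - 23 m}{\left(-1\right) 467} \cdot 233 = \frac{-23 - 230}{\left(-1\right) 467} \cdot 233 = \frac{-23 - 230}{-467} \cdot 233 = \left(-253\right) \left(- \frac{1}{467}\right) 233 = \frac{253}{467} \cdot 233 = \frac{58949}{467}$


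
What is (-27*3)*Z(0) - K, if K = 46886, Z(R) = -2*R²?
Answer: -46886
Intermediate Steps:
(-27*3)*Z(0) - K = (-27*3)*(-2*0²) - 1*46886 = -(-162)*0 - 46886 = -81*0 - 46886 = 0 - 46886 = -46886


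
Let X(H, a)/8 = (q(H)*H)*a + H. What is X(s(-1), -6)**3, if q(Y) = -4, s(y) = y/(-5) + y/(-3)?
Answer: 32768000/27 ≈ 1.2136e+6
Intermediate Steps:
s(y) = -8*y/15 (s(y) = y*(-1/5) + y*(-1/3) = -y/5 - y/3 = -8*y/15)
X(H, a) = 8*H - 32*H*a (X(H, a) = 8*((-4*H)*a + H) = 8*(-4*H*a + H) = 8*(H - 4*H*a) = 8*H - 32*H*a)
X(s(-1), -6)**3 = (8*(-8/15*(-1))*(1 - 4*(-6)))**3 = (8*(8/15)*(1 + 24))**3 = (8*(8/15)*25)**3 = (320/3)**3 = 32768000/27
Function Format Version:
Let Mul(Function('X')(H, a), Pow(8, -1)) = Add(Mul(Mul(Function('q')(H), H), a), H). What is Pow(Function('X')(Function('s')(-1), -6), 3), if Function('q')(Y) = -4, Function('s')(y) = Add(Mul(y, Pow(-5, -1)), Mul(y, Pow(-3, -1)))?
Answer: Rational(32768000, 27) ≈ 1.2136e+6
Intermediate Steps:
Function('s')(y) = Mul(Rational(-8, 15), y) (Function('s')(y) = Add(Mul(y, Rational(-1, 5)), Mul(y, Rational(-1, 3))) = Add(Mul(Rational(-1, 5), y), Mul(Rational(-1, 3), y)) = Mul(Rational(-8, 15), y))
Function('X')(H, a) = Add(Mul(8, H), Mul(-32, H, a)) (Function('X')(H, a) = Mul(8, Add(Mul(Mul(-4, H), a), H)) = Mul(8, Add(Mul(-4, H, a), H)) = Mul(8, Add(H, Mul(-4, H, a))) = Add(Mul(8, H), Mul(-32, H, a)))
Pow(Function('X')(Function('s')(-1), -6), 3) = Pow(Mul(8, Mul(Rational(-8, 15), -1), Add(1, Mul(-4, -6))), 3) = Pow(Mul(8, Rational(8, 15), Add(1, 24)), 3) = Pow(Mul(8, Rational(8, 15), 25), 3) = Pow(Rational(320, 3), 3) = Rational(32768000, 27)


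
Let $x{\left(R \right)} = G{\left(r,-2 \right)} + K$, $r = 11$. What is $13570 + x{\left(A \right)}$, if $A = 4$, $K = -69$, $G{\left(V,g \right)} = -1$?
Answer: $13500$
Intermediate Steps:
$x{\left(R \right)} = -70$ ($x{\left(R \right)} = -1 - 69 = -70$)
$13570 + x{\left(A \right)} = 13570 - 70 = 13500$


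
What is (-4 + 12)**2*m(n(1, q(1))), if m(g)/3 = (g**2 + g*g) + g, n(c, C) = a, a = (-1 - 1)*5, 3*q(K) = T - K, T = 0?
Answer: 36480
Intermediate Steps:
q(K) = -K/3 (q(K) = (0 - K)/3 = (-K)/3 = -K/3)
a = -10 (a = -2*5 = -10)
n(c, C) = -10
m(g) = 3*g + 6*g**2 (m(g) = 3*((g**2 + g*g) + g) = 3*((g**2 + g**2) + g) = 3*(2*g**2 + g) = 3*(g + 2*g**2) = 3*g + 6*g**2)
(-4 + 12)**2*m(n(1, q(1))) = (-4 + 12)**2*(3*(-10)*(1 + 2*(-10))) = 8**2*(3*(-10)*(1 - 20)) = 64*(3*(-10)*(-19)) = 64*570 = 36480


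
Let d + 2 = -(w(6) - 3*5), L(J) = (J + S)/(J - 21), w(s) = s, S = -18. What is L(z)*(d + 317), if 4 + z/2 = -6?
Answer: 12312/41 ≈ 300.29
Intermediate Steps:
z = -20 (z = -8 + 2*(-6) = -8 - 12 = -20)
L(J) = (-18 + J)/(-21 + J) (L(J) = (J - 18)/(J - 21) = (-18 + J)/(-21 + J))
d = 7 (d = -2 - (6 - 3*5) = -2 - (6 - 15) = -2 - 1*(-9) = -2 + 9 = 7)
L(z)*(d + 317) = ((-18 - 20)/(-21 - 20))*(7 + 317) = (-38/(-41))*324 = -1/41*(-38)*324 = (38/41)*324 = 12312/41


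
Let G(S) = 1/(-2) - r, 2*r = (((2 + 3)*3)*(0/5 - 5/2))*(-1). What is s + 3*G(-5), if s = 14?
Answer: -175/4 ≈ -43.750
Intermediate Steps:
r = 75/4 (r = ((((2 + 3)*3)*(0/5 - 5/2))*(-1))/2 = (((5*3)*(0*(⅕) - 5*½))*(-1))/2 = ((15*(0 - 5/2))*(-1))/2 = ((15*(-5/2))*(-1))/2 = (-75/2*(-1))/2 = (½)*(75/2) = 75/4 ≈ 18.750)
G(S) = -77/4 (G(S) = 1/(-2) - 1*75/4 = -½ - 75/4 = -77/4)
s + 3*G(-5) = 14 + 3*(-77/4) = 14 - 231/4 = -175/4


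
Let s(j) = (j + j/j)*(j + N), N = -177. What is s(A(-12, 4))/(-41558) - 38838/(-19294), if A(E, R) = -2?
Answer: 73207999/36446366 ≈ 2.0087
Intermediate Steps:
s(j) = (1 + j)*(-177 + j) (s(j) = (j + j/j)*(j - 177) = (j + 1)*(-177 + j) = (1 + j)*(-177 + j))
s(A(-12, 4))/(-41558) - 38838/(-19294) = (-177 + (-2)**2 - 176*(-2))/(-41558) - 38838/(-19294) = (-177 + 4 + 352)*(-1/41558) - 38838*(-1/19294) = 179*(-1/41558) + 19419/9647 = -179/41558 + 19419/9647 = 73207999/36446366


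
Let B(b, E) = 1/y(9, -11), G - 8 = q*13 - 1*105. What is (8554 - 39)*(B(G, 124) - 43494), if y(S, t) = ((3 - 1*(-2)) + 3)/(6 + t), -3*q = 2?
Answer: -2962853855/8 ≈ -3.7036e+8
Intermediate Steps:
q = -2/3 (q = -1/3*2 = -2/3 ≈ -0.66667)
G = -317/3 (G = 8 + (-2/3*13 - 1*105) = 8 + (-26/3 - 105) = 8 - 341/3 = -317/3 ≈ -105.67)
y(S, t) = 8/(6 + t) (y(S, t) = ((3 + 2) + 3)/(6 + t) = (5 + 3)/(6 + t) = 8/(6 + t))
B(b, E) = -5/8 (B(b, E) = 1/(8/(6 - 11)) = 1/(8/(-5)) = 1/(8*(-1/5)) = 1/(-8/5) = -5/8)
(8554 - 39)*(B(G, 124) - 43494) = (8554 - 39)*(-5/8 - 43494) = 8515*(-347957/8) = -2962853855/8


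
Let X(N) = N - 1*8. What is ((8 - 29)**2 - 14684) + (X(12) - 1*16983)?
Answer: -31222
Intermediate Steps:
X(N) = -8 + N (X(N) = N - 8 = -8 + N)
((8 - 29)**2 - 14684) + (X(12) - 1*16983) = ((8 - 29)**2 - 14684) + ((-8 + 12) - 1*16983) = ((-21)**2 - 14684) + (4 - 16983) = (441 - 14684) - 16979 = -14243 - 16979 = -31222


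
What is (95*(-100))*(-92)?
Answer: 874000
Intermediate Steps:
(95*(-100))*(-92) = -9500*(-92) = 874000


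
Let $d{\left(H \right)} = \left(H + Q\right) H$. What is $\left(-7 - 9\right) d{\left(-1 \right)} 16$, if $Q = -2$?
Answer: $-768$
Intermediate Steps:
$d{\left(H \right)} = H \left(-2 + H\right)$ ($d{\left(H \right)} = \left(H - 2\right) H = \left(-2 + H\right) H = H \left(-2 + H\right)$)
$\left(-7 - 9\right) d{\left(-1 \right)} 16 = \left(-7 - 9\right) \left(- (-2 - 1)\right) 16 = \left(-7 - 9\right) \left(\left(-1\right) \left(-3\right)\right) 16 = \left(-16\right) 3 \cdot 16 = \left(-48\right) 16 = -768$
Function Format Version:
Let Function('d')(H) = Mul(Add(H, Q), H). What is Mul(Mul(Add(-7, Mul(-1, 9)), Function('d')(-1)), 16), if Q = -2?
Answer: -768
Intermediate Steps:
Function('d')(H) = Mul(H, Add(-2, H)) (Function('d')(H) = Mul(Add(H, -2), H) = Mul(Add(-2, H), H) = Mul(H, Add(-2, H)))
Mul(Mul(Add(-7, Mul(-1, 9)), Function('d')(-1)), 16) = Mul(Mul(Add(-7, Mul(-1, 9)), Mul(-1, Add(-2, -1))), 16) = Mul(Mul(Add(-7, -9), Mul(-1, -3)), 16) = Mul(Mul(-16, 3), 16) = Mul(-48, 16) = -768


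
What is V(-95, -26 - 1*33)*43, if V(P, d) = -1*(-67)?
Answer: 2881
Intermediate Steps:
V(P, d) = 67
V(-95, -26 - 1*33)*43 = 67*43 = 2881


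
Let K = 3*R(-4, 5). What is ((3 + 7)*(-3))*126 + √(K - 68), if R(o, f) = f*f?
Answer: -3780 + √7 ≈ -3777.4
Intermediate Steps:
R(o, f) = f²
K = 75 (K = 3*5² = 3*25 = 75)
((3 + 7)*(-3))*126 + √(K - 68) = ((3 + 7)*(-3))*126 + √(75 - 68) = (10*(-3))*126 + √7 = -30*126 + √7 = -3780 + √7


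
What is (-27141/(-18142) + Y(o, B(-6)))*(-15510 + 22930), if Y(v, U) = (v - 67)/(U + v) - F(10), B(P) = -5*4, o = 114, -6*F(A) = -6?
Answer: 67039700/9071 ≈ 7390.6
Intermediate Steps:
F(A) = 1 (F(A) = -1/6*(-6) = 1)
B(P) = -20
Y(v, U) = -1 + (-67 + v)/(U + v) (Y(v, U) = (v - 67)/(U + v) - 1*1 = (-67 + v)/(U + v) - 1 = -1 + (-67 + v)/(U + v))
(-27141/(-18142) + Y(o, B(-6)))*(-15510 + 22930) = (-27141/(-18142) + (-67 - 1*(-20))/(-20 + 114))*(-15510 + 22930) = (-27141*(-1/18142) + (-67 + 20)/94)*7420 = (27141/18142 + (1/94)*(-47))*7420 = (27141/18142 - 1/2)*7420 = (9035/9071)*7420 = 67039700/9071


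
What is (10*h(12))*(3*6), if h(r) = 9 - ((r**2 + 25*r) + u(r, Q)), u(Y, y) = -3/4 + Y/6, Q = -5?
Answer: -78525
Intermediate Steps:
u(Y, y) = -3/4 + Y/6 (u(Y, y) = -3*1/4 + Y*(1/6) = -3/4 + Y/6)
h(r) = 39/4 - r**2 - 151*r/6 (h(r) = 9 - ((r**2 + 25*r) + (-3/4 + r/6)) = 9 - (-3/4 + r**2 + 151*r/6) = 9 + (3/4 - r**2 - 151*r/6) = 39/4 - r**2 - 151*r/6)
(10*h(12))*(3*6) = (10*(39/4 - 1*12**2 - 151/6*12))*(3*6) = (10*(39/4 - 1*144 - 302))*18 = (10*(39/4 - 144 - 302))*18 = (10*(-1745/4))*18 = -8725/2*18 = -78525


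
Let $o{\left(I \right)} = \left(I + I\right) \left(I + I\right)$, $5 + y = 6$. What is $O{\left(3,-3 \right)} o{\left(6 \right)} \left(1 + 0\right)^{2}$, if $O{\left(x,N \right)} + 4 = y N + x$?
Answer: $-576$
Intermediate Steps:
$y = 1$ ($y = -5 + 6 = 1$)
$O{\left(x,N \right)} = -4 + N + x$ ($O{\left(x,N \right)} = -4 + \left(1 N + x\right) = -4 + \left(N + x\right) = -4 + N + x$)
$o{\left(I \right)} = 4 I^{2}$ ($o{\left(I \right)} = 2 I 2 I = 4 I^{2}$)
$O{\left(3,-3 \right)} o{\left(6 \right)} \left(1 + 0\right)^{2} = \left(-4 - 3 + 3\right) 4 \cdot 6^{2} \left(1 + 0\right)^{2} = - 4 \cdot 4 \cdot 36 \cdot 1^{2} = \left(-4\right) 144 \cdot 1 = \left(-576\right) 1 = -576$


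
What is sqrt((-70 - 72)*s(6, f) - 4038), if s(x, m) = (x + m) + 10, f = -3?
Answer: 2*I*sqrt(1471) ≈ 76.707*I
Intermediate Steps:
s(x, m) = 10 + m + x (s(x, m) = (m + x) + 10 = 10 + m + x)
sqrt((-70 - 72)*s(6, f) - 4038) = sqrt((-70 - 72)*(10 - 3 + 6) - 4038) = sqrt(-142*13 - 4038) = sqrt(-1846 - 4038) = sqrt(-5884) = 2*I*sqrt(1471)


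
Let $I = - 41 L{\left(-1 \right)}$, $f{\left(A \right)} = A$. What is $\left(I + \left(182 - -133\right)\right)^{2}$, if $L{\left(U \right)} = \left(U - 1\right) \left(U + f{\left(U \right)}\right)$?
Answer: $22801$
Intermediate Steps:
$L{\left(U \right)} = 2 U \left(-1 + U\right)$ ($L{\left(U \right)} = \left(U - 1\right) \left(U + U\right) = \left(-1 + U\right) 2 U = 2 U \left(-1 + U\right)$)
$I = -164$ ($I = - 41 \cdot 2 \left(-1\right) \left(-1 - 1\right) = - 41 \cdot 2 \left(-1\right) \left(-2\right) = \left(-41\right) 4 = -164$)
$\left(I + \left(182 - -133\right)\right)^{2} = \left(-164 + \left(182 - -133\right)\right)^{2} = \left(-164 + \left(182 + 133\right)\right)^{2} = \left(-164 + 315\right)^{2} = 151^{2} = 22801$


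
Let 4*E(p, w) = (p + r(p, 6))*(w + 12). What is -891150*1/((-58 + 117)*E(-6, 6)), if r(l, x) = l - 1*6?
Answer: 297050/1593 ≈ 186.47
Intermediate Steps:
r(l, x) = -6 + l (r(l, x) = l - 6 = -6 + l)
E(p, w) = (-6 + 2*p)*(12 + w)/4 (E(p, w) = ((p + (-6 + p))*(w + 12))/4 = ((-6 + 2*p)*(12 + w))/4 = (-6 + 2*p)*(12 + w)/4)
-891150*1/((-58 + 117)*E(-6, 6)) = -891150*1/((-58 + 117)*(-18 + 6*(-6) - 3/2*6 + (½)*(-6)*6)) = -891150*1/(59*(-18 - 36 - 9 - 18)) = -891150/(59*(-81)) = -891150/(-4779) = -891150*(-1/4779) = 297050/1593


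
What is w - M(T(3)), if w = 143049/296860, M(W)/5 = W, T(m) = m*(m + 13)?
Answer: -71103351/296860 ≈ -239.52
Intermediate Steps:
T(m) = m*(13 + m)
M(W) = 5*W
w = 143049/296860 (w = 143049*(1/296860) = 143049/296860 ≈ 0.48187)
w - M(T(3)) = 143049/296860 - 5*3*(13 + 3) = 143049/296860 - 5*3*16 = 143049/296860 - 5*48 = 143049/296860 - 1*240 = 143049/296860 - 240 = -71103351/296860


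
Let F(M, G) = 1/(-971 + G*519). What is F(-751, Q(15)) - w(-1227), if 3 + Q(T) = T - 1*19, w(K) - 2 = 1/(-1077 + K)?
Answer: -5303233/2651904 ≈ -1.9998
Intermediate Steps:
w(K) = 2 + 1/(-1077 + K)
Q(T) = -22 + T (Q(T) = -3 + (T - 1*19) = -3 + (T - 19) = -3 + (-19 + T) = -22 + T)
F(M, G) = 1/(-971 + 519*G)
F(-751, Q(15)) - w(-1227) = 1/(-971 + 519*(-22 + 15)) - (-2153 + 2*(-1227))/(-1077 - 1227) = 1/(-971 + 519*(-7)) - (-2153 - 2454)/(-2304) = 1/(-971 - 3633) - (-1)*(-4607)/2304 = 1/(-4604) - 1*4607/2304 = -1/4604 - 4607/2304 = -5303233/2651904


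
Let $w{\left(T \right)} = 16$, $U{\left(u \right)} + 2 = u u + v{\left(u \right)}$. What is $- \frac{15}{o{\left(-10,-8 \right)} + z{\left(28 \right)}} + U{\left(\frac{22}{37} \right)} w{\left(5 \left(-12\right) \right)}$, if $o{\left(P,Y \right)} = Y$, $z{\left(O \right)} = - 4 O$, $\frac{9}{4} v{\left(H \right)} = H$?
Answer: $- \frac{2167519}{98568} \approx -21.99$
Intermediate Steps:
$v{\left(H \right)} = \frac{4 H}{9}$
$U{\left(u \right)} = -2 + u^{2} + \frac{4 u}{9}$ ($U{\left(u \right)} = -2 + \left(u u + \frac{4 u}{9}\right) = -2 + \left(u^{2} + \frac{4 u}{9}\right) = -2 + u^{2} + \frac{4 u}{9}$)
$- \frac{15}{o{\left(-10,-8 \right)} + z{\left(28 \right)}} + U{\left(\frac{22}{37} \right)} w{\left(5 \left(-12\right) \right)} = - \frac{15}{-8 - 112} + \left(-2 + \left(\frac{22}{37}\right)^{2} + \frac{4 \cdot \frac{22}{37}}{9}\right) 16 = - \frac{15}{-8 - 112} + \left(-2 + \left(22 \cdot \frac{1}{37}\right)^{2} + \frac{4 \cdot 22 \cdot \frac{1}{37}}{9}\right) 16 = - \frac{15}{-120} + \left(-2 + \left(\frac{22}{37}\right)^{2} + \frac{4}{9} \cdot \frac{22}{37}\right) 16 = \left(-15\right) \left(- \frac{1}{120}\right) + \left(-2 + \frac{484}{1369} + \frac{88}{333}\right) 16 = \frac{1}{8} - \frac{272480}{12321} = - \frac{2167519}{98568}$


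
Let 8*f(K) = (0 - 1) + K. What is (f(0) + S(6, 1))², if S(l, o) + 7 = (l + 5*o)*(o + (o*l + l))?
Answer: 1181569/64 ≈ 18462.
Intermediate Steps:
S(l, o) = -7 + (l + 5*o)*(l + o + l*o) (S(l, o) = -7 + (l + 5*o)*(o + (o*l + l)) = -7 + (l + 5*o)*(o + (l*o + l)) = -7 + (l + 5*o)*(o + (l + l*o)) = -7 + (l + 5*o)*(l + o + l*o))
f(K) = -⅛ + K/8 (f(K) = ((0 - 1) + K)/8 = (-1 + K)/8 = -⅛ + K/8)
(f(0) + S(6, 1))² = ((-⅛ + (⅛)*0) + (-7 + 6² + 5*1² + 1*6² + 5*6*1² + 6*6*1))² = ((-⅛ + 0) + (-7 + 36 + 5*1 + 1*36 + 5*6*1 + 36))² = (-⅛ + (-7 + 36 + 5 + 36 + 30 + 36))² = (-⅛ + 136)² = (1087/8)² = 1181569/64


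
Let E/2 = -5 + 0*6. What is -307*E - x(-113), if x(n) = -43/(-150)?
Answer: 460457/150 ≈ 3069.7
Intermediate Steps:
E = -10 (E = 2*(-5 + 0*6) = 2*(-5 + 0) = 2*(-5) = -10)
x(n) = 43/150 (x(n) = -43*(-1/150) = 43/150)
-307*E - x(-113) = -307*(-10) - 1*43/150 = 3070 - 43/150 = 460457/150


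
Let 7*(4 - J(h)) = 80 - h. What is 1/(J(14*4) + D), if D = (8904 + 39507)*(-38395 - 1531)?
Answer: -7/13530003098 ≈ -5.1737e-10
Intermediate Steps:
J(h) = -52/7 + h/7 (J(h) = 4 - (80 - h)/7 = 4 + (-80/7 + h/7) = -52/7 + h/7)
D = -1932857586 (D = 48411*(-39926) = -1932857586)
1/(J(14*4) + D) = 1/((-52/7 + (14*4)/7) - 1932857586) = 1/((-52/7 + (1/7)*56) - 1932857586) = 1/((-52/7 + 8) - 1932857586) = 1/(4/7 - 1932857586) = 1/(-13530003098/7) = -7/13530003098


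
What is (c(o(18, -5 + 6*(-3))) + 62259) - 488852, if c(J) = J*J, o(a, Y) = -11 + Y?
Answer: -425437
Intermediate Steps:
c(J) = J²
(c(o(18, -5 + 6*(-3))) + 62259) - 488852 = ((-11 + (-5 + 6*(-3)))² + 62259) - 488852 = ((-11 + (-5 - 18))² + 62259) - 488852 = ((-11 - 23)² + 62259) - 488852 = ((-34)² + 62259) - 488852 = (1156 + 62259) - 488852 = 63415 - 488852 = -425437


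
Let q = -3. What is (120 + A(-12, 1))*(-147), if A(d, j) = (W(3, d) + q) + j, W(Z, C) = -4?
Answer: -16758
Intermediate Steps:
A(d, j) = -7 + j (A(d, j) = (-4 - 3) + j = -7 + j)
(120 + A(-12, 1))*(-147) = (120 + (-7 + 1))*(-147) = (120 - 6)*(-147) = 114*(-147) = -16758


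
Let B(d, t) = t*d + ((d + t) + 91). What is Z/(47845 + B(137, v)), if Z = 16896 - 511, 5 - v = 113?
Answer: 16385/33169 ≈ 0.49399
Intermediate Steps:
v = -108 (v = 5 - 1*113 = 5 - 113 = -108)
B(d, t) = 91 + d + t + d*t (B(d, t) = d*t + (91 + d + t) = 91 + d + t + d*t)
Z = 16385
Z/(47845 + B(137, v)) = 16385/(47845 + (91 + 137 - 108 + 137*(-108))) = 16385/(47845 + (91 + 137 - 108 - 14796)) = 16385/(47845 - 14676) = 16385/33169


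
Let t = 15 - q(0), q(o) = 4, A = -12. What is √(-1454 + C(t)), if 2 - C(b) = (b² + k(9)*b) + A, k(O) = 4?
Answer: I*√1605 ≈ 40.062*I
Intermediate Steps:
t = 11 (t = 15 - 1*4 = 15 - 4 = 11)
C(b) = 14 - b² - 4*b (C(b) = 2 - ((b² + 4*b) - 12) = 2 - (-12 + b² + 4*b) = 2 + (12 - b² - 4*b) = 14 - b² - 4*b)
√(-1454 + C(t)) = √(-1454 + (14 - 1*11² - 4*11)) = √(-1454 + (14 - 1*121 - 44)) = √(-1454 + (14 - 121 - 44)) = √(-1454 - 151) = √(-1605) = I*√1605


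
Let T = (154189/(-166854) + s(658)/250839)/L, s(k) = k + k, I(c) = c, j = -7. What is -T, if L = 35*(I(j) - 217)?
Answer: -5566223/47493322560 ≈ -0.00011720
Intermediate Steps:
L = -7840 (L = 35*(-7 - 217) = 35*(-224) = -7840)
s(k) = 2*k
T = 5566223/47493322560 (T = (154189/(-166854) + (2*658)/250839)/(-7840) = (154189*(-1/166854) + 1316*(1/250839))*(-1/7840) = (-154189/166854 + 28/5337)*(-1/7840) = -272744927/296833266*(-1/7840) = 5566223/47493322560 ≈ 0.00011720)
-T = -1*5566223/47493322560 = -5566223/47493322560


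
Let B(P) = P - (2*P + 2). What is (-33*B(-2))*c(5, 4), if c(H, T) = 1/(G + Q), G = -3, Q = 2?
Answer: 0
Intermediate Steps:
c(H, T) = -1 (c(H, T) = 1/(-3 + 2) = 1/(-1) = -1)
B(P) = -2 - P (B(P) = P - (2 + 2*P) = P + (-2 - 2*P) = -2 - P)
(-33*B(-2))*c(5, 4) = -33*(-2 - 1*(-2))*(-1) = -33*(-2 + 2)*(-1) = -33*0*(-1) = 0*(-1) = 0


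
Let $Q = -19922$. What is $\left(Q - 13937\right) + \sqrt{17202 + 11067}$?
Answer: $-33859 + 9 \sqrt{349} \approx -33691.0$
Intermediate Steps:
$\left(Q - 13937\right) + \sqrt{17202 + 11067} = \left(-19922 - 13937\right) + \sqrt{17202 + 11067} = -33859 + \sqrt{28269} = -33859 + 9 \sqrt{349}$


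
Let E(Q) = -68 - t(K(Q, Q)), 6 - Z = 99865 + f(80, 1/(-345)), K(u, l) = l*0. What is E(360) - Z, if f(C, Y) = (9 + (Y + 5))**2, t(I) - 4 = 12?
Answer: 11899038616/119025 ≈ 99971.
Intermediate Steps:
K(u, l) = 0
t(I) = 16 (t(I) = 4 + 12 = 16)
f(C, Y) = (14 + Y)**2 (f(C, Y) = (9 + (5 + Y))**2 = (14 + Y)**2)
Z = -11909036716/119025 (Z = 6 - (99865 + (14 + 1/(-345))**2) = 6 - (99865 + (14 - 1/345)**2) = 6 - (99865 + (4829/345)**2) = 6 - (99865 + 23319241/119025) = 6 - 1*11909750866/119025 = 6 - 11909750866/119025 = -11909036716/119025 ≈ -1.0005e+5)
E(Q) = -84 (E(Q) = -68 - 1*16 = -68 - 16 = -84)
E(360) - Z = -84 - 1*(-11909036716/119025) = -84 + 11909036716/119025 = 11899038616/119025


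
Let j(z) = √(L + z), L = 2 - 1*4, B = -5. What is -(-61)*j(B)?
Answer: 61*I*√7 ≈ 161.39*I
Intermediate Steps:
L = -2 (L = 2 - 4 = -2)
j(z) = √(-2 + z)
-(-61)*j(B) = -(-61)*√(-2 - 5) = -(-61)*√(-7) = -(-61)*I*√7 = 61*I*√7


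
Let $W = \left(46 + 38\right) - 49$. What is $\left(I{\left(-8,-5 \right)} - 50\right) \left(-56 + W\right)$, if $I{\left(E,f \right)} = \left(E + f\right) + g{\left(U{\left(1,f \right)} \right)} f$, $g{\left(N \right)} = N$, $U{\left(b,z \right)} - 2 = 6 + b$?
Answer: $2268$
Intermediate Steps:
$U{\left(b,z \right)} = 8 + b$ ($U{\left(b,z \right)} = 2 + \left(6 + b\right) = 8 + b$)
$I{\left(E,f \right)} = E + 10 f$ ($I{\left(E,f \right)} = \left(E + f\right) + \left(8 + 1\right) f = \left(E + f\right) + 9 f = E + 10 f$)
$W = 35$ ($W = 84 - 49 = 35$)
$\left(I{\left(-8,-5 \right)} - 50\right) \left(-56 + W\right) = \left(\left(-8 + 10 \left(-5\right)\right) - 50\right) \left(-56 + 35\right) = \left(\left(-8 - 50\right) - 50\right) \left(-21\right) = \left(-58 - 50\right) \left(-21\right) = \left(-108\right) \left(-21\right) = 2268$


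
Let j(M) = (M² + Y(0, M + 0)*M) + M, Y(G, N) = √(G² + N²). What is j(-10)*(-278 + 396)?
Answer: -1180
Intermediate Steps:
j(M) = M + M² + M*√(M²) (j(M) = (M² + √(0² + (M + 0)²)*M) + M = (M² + √(0 + M²)*M) + M = (M² + √(M²)*M) + M = (M² + M*√(M²)) + M = M + M² + M*√(M²))
j(-10)*(-278 + 396) = (-10*(1 - 10 + √((-10)²)))*(-278 + 396) = -10*(1 - 10 + √100)*118 = -10*(1 - 10 + 10)*118 = -10*1*118 = -10*118 = -1180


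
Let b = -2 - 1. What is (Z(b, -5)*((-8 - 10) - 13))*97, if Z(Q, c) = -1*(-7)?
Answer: -21049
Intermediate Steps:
b = -3
Z(Q, c) = 7
(Z(b, -5)*((-8 - 10) - 13))*97 = (7*((-8 - 10) - 13))*97 = (7*(-18 - 13))*97 = (7*(-31))*97 = -217*97 = -21049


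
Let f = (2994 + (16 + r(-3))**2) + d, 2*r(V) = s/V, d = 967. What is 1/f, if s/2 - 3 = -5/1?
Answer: 9/38149 ≈ 0.00023592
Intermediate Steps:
s = -4 (s = 6 + 2*(-5/1) = 6 + 2*(-5*1) = 6 + 2*(-5) = 6 - 10 = -4)
r(V) = -2/V (r(V) = (-4/V)/2 = -2/V)
f = 38149/9 (f = (2994 + (16 - 2/(-3))**2) + 967 = (2994 + (16 - 2*(-1/3))**2) + 967 = (2994 + (16 + 2/3)**2) + 967 = (2994 + (50/3)**2) + 967 = (2994 + 2500/9) + 967 = 29446/9 + 967 = 38149/9 ≈ 4238.8)
1/f = 1/(38149/9) = 9/38149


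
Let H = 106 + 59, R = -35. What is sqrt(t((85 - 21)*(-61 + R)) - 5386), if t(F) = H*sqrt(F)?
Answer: sqrt(-5386 + 5280*I*sqrt(6)) ≈ 65.666 + 98.478*I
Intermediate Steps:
H = 165
t(F) = 165*sqrt(F)
sqrt(t((85 - 21)*(-61 + R)) - 5386) = sqrt(165*sqrt((85 - 21)*(-61 - 35)) - 5386) = sqrt(165*sqrt(64*(-96)) - 5386) = sqrt(165*sqrt(-6144) - 5386) = sqrt(165*(32*I*sqrt(6)) - 5386) = sqrt(5280*I*sqrt(6) - 5386) = sqrt(-5386 + 5280*I*sqrt(6))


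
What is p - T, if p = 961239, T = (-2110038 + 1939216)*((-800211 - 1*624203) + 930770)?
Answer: -84324294129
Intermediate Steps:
T = 84325255368 (T = -170822*((-800211 - 624203) + 930770) = -170822*(-1424414 + 930770) = -170822*(-493644) = 84325255368)
p - T = 961239 - 1*84325255368 = 961239 - 84325255368 = -84324294129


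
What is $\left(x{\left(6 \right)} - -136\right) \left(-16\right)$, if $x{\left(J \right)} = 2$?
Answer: $-2208$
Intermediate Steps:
$\left(x{\left(6 \right)} - -136\right) \left(-16\right) = \left(2 - -136\right) \left(-16\right) = \left(2 + 136\right) \left(-16\right) = 138 \left(-16\right) = -2208$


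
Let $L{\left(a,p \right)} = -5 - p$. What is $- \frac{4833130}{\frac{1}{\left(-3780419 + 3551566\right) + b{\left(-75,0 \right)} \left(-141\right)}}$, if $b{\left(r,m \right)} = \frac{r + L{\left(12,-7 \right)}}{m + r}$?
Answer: $\frac{5533697993256}{5} \approx 1.1067 \cdot 10^{12}$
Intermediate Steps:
$b{\left(r,m \right)} = \frac{2 + r}{m + r}$ ($b{\left(r,m \right)} = \frac{r - -2}{m + r} = \frac{r + \left(-5 + 7\right)}{m + r} = \frac{r + 2}{m + r} = \frac{2 + r}{m + r}$)
$- \frac{4833130}{\frac{1}{\left(-3780419 + 3551566\right) + b{\left(-75,0 \right)} \left(-141\right)}} = - \frac{4833130}{\frac{1}{\left(-3780419 + 3551566\right) + \frac{2 - 75}{0 - 75} \left(-141\right)}} = - \frac{4833130}{\frac{1}{-228853 + \frac{1}{-75} \left(-73\right) \left(-141\right)}} = - \frac{4833130}{\frac{1}{-228853 + \left(- \frac{1}{75}\right) \left(-73\right) \left(-141\right)}} = - \frac{4833130}{\frac{1}{-228853 + \frac{73}{75} \left(-141\right)}} = - \frac{4833130}{\frac{1}{-228853 - \frac{3431}{25}}} = - \frac{4833130}{\frac{1}{- \frac{5724756}{25}}} = - \frac{4833130}{- \frac{25}{5724756}} = \left(-4833130\right) \left(- \frac{5724756}{25}\right) = \frac{5533697993256}{5}$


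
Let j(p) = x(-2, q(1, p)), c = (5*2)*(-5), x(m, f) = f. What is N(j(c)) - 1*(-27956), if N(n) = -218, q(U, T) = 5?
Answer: 27738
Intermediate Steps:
c = -50 (c = 10*(-5) = -50)
j(p) = 5
N(j(c)) - 1*(-27956) = -218 - 1*(-27956) = -218 + 27956 = 27738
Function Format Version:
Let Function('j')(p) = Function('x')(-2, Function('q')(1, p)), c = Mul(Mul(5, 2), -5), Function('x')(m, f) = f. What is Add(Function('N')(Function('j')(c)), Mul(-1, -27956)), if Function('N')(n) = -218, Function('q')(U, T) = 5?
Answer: 27738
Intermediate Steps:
c = -50 (c = Mul(10, -5) = -50)
Function('j')(p) = 5
Add(Function('N')(Function('j')(c)), Mul(-1, -27956)) = Add(-218, Mul(-1, -27956)) = Add(-218, 27956) = 27738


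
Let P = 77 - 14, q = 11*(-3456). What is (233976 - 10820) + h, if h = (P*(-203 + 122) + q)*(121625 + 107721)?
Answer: -9888947018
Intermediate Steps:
q = -38016
P = 63
h = -9889170174 (h = (63*(-203 + 122) - 38016)*(121625 + 107721) = (63*(-81) - 38016)*229346 = (-5103 - 38016)*229346 = -43119*229346 = -9889170174)
(233976 - 10820) + h = (233976 - 10820) - 9889170174 = 223156 - 9889170174 = -9888947018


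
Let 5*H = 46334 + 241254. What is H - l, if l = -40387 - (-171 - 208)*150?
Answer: 205273/5 ≈ 41055.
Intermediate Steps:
H = 287588/5 (H = (46334 + 241254)/5 = (⅕)*287588 = 287588/5 ≈ 57518.)
l = 16463 (l = -40387 - (-379)*150 = -40387 - 1*(-56850) = -40387 + 56850 = 16463)
H - l = 287588/5 - 1*16463 = 287588/5 - 16463 = 205273/5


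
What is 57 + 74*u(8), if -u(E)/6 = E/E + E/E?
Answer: -831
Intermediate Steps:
u(E) = -12 (u(E) = -6*(E/E + E/E) = -6*(1 + 1) = -6*2 = -12)
57 + 74*u(8) = 57 + 74*(-12) = 57 - 888 = -831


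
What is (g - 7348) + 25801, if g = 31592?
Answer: 50045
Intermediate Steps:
(g - 7348) + 25801 = (31592 - 7348) + 25801 = 24244 + 25801 = 50045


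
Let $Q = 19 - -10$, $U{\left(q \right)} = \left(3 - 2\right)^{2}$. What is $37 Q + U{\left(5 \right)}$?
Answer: $1074$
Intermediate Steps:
$U{\left(q \right)} = 1$ ($U{\left(q \right)} = 1^{2} = 1$)
$Q = 29$ ($Q = 19 + 10 = 29$)
$37 Q + U{\left(5 \right)} = 37 \cdot 29 + 1 = 1073 + 1 = 1074$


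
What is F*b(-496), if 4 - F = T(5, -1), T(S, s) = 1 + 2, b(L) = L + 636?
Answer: 140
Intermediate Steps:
b(L) = 636 + L
T(S, s) = 3
F = 1 (F = 4 - 1*3 = 4 - 3 = 1)
F*b(-496) = 1*(636 - 496) = 1*140 = 140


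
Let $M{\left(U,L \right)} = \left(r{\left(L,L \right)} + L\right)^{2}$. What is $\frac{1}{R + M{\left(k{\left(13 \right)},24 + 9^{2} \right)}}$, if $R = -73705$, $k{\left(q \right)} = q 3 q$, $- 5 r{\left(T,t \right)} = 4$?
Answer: $- \frac{25}{1571184} \approx -1.5912 \cdot 10^{-5}$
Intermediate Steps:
$r{\left(T,t \right)} = - \frac{4}{5}$ ($r{\left(T,t \right)} = \left(- \frac{1}{5}\right) 4 = - \frac{4}{5}$)
$k{\left(q \right)} = 3 q^{2}$ ($k{\left(q \right)} = 3 q q = 3 q^{2}$)
$M{\left(U,L \right)} = \left(- \frac{4}{5} + L\right)^{2}$
$\frac{1}{R + M{\left(k{\left(13 \right)},24 + 9^{2} \right)}} = \frac{1}{-73705 + \frac{\left(-4 + 5 \left(24 + 9^{2}\right)\right)^{2}}{25}} = \frac{1}{-73705 + \frac{\left(-4 + 5 \left(24 + 81\right)\right)^{2}}{25}} = \frac{1}{-73705 + \frac{\left(-4 + 5 \cdot 105\right)^{2}}{25}} = \frac{1}{-73705 + \frac{\left(-4 + 525\right)^{2}}{25}} = \frac{1}{-73705 + \frac{521^{2}}{25}} = \frac{1}{-73705 + \frac{1}{25} \cdot 271441} = \frac{1}{-73705 + \frac{271441}{25}} = \frac{1}{- \frac{1571184}{25}} = - \frac{25}{1571184}$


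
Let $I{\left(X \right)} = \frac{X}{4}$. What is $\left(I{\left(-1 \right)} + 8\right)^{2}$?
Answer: $\frac{961}{16} \approx 60.063$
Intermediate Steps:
$I{\left(X \right)} = \frac{X}{4}$ ($I{\left(X \right)} = X \frac{1}{4} = \frac{X}{4}$)
$\left(I{\left(-1 \right)} + 8\right)^{2} = \left(\frac{1}{4} \left(-1\right) + 8\right)^{2} = \left(- \frac{1}{4} + 8\right)^{2} = \left(\frac{31}{4}\right)^{2} = \frac{961}{16}$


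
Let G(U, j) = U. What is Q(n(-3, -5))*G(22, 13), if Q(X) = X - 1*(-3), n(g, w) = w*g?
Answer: 396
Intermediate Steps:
n(g, w) = g*w
Q(X) = 3 + X (Q(X) = X + 3 = 3 + X)
Q(n(-3, -5))*G(22, 13) = (3 - 3*(-5))*22 = (3 + 15)*22 = 18*22 = 396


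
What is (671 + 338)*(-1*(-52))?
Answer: 52468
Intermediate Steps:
(671 + 338)*(-1*(-52)) = 1009*52 = 52468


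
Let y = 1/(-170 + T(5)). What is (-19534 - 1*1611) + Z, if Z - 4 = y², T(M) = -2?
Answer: -625435343/29584 ≈ -21141.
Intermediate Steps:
y = -1/172 (y = 1/(-170 - 2) = 1/(-172) = -1/172 ≈ -0.0058140)
Z = 118337/29584 (Z = 4 + (-1/172)² = 4 + 1/29584 = 118337/29584 ≈ 4.0000)
(-19534 - 1*1611) + Z = (-19534 - 1*1611) + 118337/29584 = (-19534 - 1611) + 118337/29584 = -21145 + 118337/29584 = -625435343/29584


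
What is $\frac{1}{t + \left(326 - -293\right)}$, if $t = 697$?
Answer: $\frac{1}{1316} \approx 0.00075988$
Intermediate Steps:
$\frac{1}{t + \left(326 - -293\right)} = \frac{1}{697 + \left(326 - -293\right)} = \frac{1}{697 + \left(326 + 293\right)} = \frac{1}{697 + 619} = \frac{1}{1316}$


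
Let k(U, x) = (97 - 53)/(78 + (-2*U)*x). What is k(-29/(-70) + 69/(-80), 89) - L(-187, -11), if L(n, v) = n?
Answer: 8273793/44179 ≈ 187.28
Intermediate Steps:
k(U, x) = 44/(78 - 2*U*x)
k(-29/(-70) + 69/(-80), 89) - L(-187, -11) = -22/(-39 + (-29/(-70) + 69/(-80))*89) - 1*(-187) = -22/(-39 + (-29*(-1/70) + 69*(-1/80))*89) + 187 = -22/(-39 + (29/70 - 69/80)*89) + 187 = -22/(-39 - 251/560*89) + 187 = -22/(-39 - 22339/560) + 187 = -22/(-44179/560) + 187 = -22*(-560/44179) + 187 = 12320/44179 + 187 = 8273793/44179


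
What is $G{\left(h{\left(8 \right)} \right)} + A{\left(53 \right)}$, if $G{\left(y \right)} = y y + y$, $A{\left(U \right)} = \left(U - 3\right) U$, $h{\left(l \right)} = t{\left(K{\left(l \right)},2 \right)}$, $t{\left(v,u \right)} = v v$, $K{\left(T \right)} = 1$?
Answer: $2652$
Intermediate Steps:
$t{\left(v,u \right)} = v^{2}$
$h{\left(l \right)} = 1$ ($h{\left(l \right)} = 1^{2} = 1$)
$A{\left(U \right)} = U \left(-3 + U\right)$ ($A{\left(U \right)} = \left(-3 + U\right) U = U \left(-3 + U\right)$)
$G{\left(y \right)} = y + y^{2}$ ($G{\left(y \right)} = y^{2} + y = y + y^{2}$)
$G{\left(h{\left(8 \right)} \right)} + A{\left(53 \right)} = 1 \left(1 + 1\right) + 53 \left(-3 + 53\right) = 1 \cdot 2 + 53 \cdot 50 = 2 + 2650 = 2652$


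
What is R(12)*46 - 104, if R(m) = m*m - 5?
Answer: 6290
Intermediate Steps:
R(m) = -5 + m² (R(m) = m² - 5 = -5 + m²)
R(12)*46 - 104 = (-5 + 12²)*46 - 104 = (-5 + 144)*46 - 104 = 139*46 - 104 = 6394 - 104 = 6290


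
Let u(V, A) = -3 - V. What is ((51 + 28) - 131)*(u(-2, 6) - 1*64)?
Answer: 3380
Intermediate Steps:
((51 + 28) - 131)*(u(-2, 6) - 1*64) = ((51 + 28) - 131)*((-3 - 1*(-2)) - 1*64) = (79 - 131)*((-3 + 2) - 64) = -52*(-1 - 64) = -52*(-65) = 3380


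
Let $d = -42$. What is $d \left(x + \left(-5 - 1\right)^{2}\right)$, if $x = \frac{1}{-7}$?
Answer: $-1506$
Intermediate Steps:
$x = - \frac{1}{7} \approx -0.14286$
$d \left(x + \left(-5 - 1\right)^{2}\right) = - 42 \left(- \frac{1}{7} + \left(-5 - 1\right)^{2}\right) = - 42 \left(- \frac{1}{7} + \left(-6\right)^{2}\right) = - 42 \left(- \frac{1}{7} + 36\right) = \left(-42\right) \frac{251}{7} = -1506$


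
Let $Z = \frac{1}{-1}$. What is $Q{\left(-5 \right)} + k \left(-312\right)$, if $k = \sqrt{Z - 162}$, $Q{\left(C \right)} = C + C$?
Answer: $-10 - 312 i \sqrt{163} \approx -10.0 - 3983.3 i$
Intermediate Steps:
$Q{\left(C \right)} = 2 C$
$Z = -1$
$k = i \sqrt{163}$ ($k = \sqrt{-1 - 162} = \sqrt{-163} = i \sqrt{163} \approx 12.767 i$)
$Q{\left(-5 \right)} + k \left(-312\right) = 2 \left(-5\right) + i \sqrt{163} \left(-312\right) = -10 - 312 i \sqrt{163}$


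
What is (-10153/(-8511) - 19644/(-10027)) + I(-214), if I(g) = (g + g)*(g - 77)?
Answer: 10629170030971/85339797 ≈ 1.2455e+5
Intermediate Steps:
I(g) = 2*g*(-77 + g) (I(g) = (2*g)*(-77 + g) = 2*g*(-77 + g))
(-10153/(-8511) - 19644/(-10027)) + I(-214) = (-10153/(-8511) - 19644/(-10027)) + 2*(-214)*(-77 - 214) = (-10153*(-1/8511) - 19644*(-1/10027)) + 2*(-214)*(-291) = (10153/8511 + 19644/10027) + 124548 = 268994215/85339797 + 124548 = 10629170030971/85339797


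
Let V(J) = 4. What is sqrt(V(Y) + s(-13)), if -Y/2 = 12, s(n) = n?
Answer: 3*I ≈ 3.0*I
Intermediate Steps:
Y = -24 (Y = -2*12 = -24)
sqrt(V(Y) + s(-13)) = sqrt(4 - 13) = sqrt(-9) = 3*I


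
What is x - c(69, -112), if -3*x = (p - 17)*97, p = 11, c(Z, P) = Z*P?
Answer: 7922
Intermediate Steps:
c(Z, P) = P*Z
x = 194 (x = -(11 - 17)*97/3 = -(-2)*97 = -1/3*(-582) = 194)
x - c(69, -112) = 194 - (-112)*69 = 194 - 1*(-7728) = 194 + 7728 = 7922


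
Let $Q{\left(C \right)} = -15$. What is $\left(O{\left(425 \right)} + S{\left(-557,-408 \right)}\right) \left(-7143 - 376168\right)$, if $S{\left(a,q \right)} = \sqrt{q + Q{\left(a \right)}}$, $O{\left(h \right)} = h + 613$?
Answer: $-397876818 - 1149933 i \sqrt{47} \approx -3.9788 \cdot 10^{8} - 7.8835 \cdot 10^{6} i$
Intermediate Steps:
$O{\left(h \right)} = 613 + h$
$S{\left(a,q \right)} = \sqrt{-15 + q}$ ($S{\left(a,q \right)} = \sqrt{q - 15} = \sqrt{-15 + q}$)
$\left(O{\left(425 \right)} + S{\left(-557,-408 \right)}\right) \left(-7143 - 376168\right) = \left(\left(613 + 425\right) + \sqrt{-15 - 408}\right) \left(-7143 - 376168\right) = \left(1038 + \sqrt{-423}\right) \left(-383311\right) = \left(1038 + 3 i \sqrt{47}\right) \left(-383311\right) = -397876818 - 1149933 i \sqrt{47}$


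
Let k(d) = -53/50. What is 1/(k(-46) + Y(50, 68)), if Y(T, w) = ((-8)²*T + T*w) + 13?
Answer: 50/330597 ≈ 0.00015124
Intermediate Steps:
k(d) = -53/50 (k(d) = -53*1/50 = -53/50)
Y(T, w) = 13 + 64*T + T*w (Y(T, w) = (64*T + T*w) + 13 = 13 + 64*T + T*w)
1/(k(-46) + Y(50, 68)) = 1/(-53/50 + (13 + 64*50 + 50*68)) = 1/(-53/50 + (13 + 3200 + 3400)) = 1/(-53/50 + 6613) = 1/(330597/50) = 50/330597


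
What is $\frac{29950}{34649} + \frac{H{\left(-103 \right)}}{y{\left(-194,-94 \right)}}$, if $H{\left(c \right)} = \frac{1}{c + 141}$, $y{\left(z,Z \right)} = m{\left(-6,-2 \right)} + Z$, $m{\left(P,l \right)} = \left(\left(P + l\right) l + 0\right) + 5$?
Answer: $\frac{83046651}{96116326} \approx 0.86402$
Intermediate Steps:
$m{\left(P,l \right)} = 5 + l \left(P + l\right)$ ($m{\left(P,l \right)} = \left(l \left(P + l\right) + 0\right) + 5 = l \left(P + l\right) + 5 = 5 + l \left(P + l\right)$)
$y{\left(z,Z \right)} = 21 + Z$ ($y{\left(z,Z \right)} = \left(5 + \left(-2\right)^{2} - -12\right) + Z = \left(5 + 4 + 12\right) + Z = 21 + Z$)
$H{\left(c \right)} = \frac{1}{141 + c}$
$\frac{29950}{34649} + \frac{H{\left(-103 \right)}}{y{\left(-194,-94 \right)}} = \frac{29950}{34649} + \frac{1}{\left(141 - 103\right) \left(21 - 94\right)} = 29950 \cdot \frac{1}{34649} + \frac{1}{38 \left(-73\right)} = \frac{29950}{34649} + \frac{1}{38} \left(- \frac{1}{73}\right) = \frac{29950}{34649} - \frac{1}{2774} = \frac{83046651}{96116326}$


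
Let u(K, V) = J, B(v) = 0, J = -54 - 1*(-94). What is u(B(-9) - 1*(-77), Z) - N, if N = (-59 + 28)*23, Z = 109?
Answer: 753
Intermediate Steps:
J = 40 (J = -54 + 94 = 40)
u(K, V) = 40
N = -713 (N = -31*23 = -713)
u(B(-9) - 1*(-77), Z) - N = 40 - 1*(-713) = 40 + 713 = 753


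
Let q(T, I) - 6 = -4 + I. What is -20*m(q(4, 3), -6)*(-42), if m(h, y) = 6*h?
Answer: 25200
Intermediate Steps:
q(T, I) = 2 + I (q(T, I) = 6 + (-4 + I) = 2 + I)
-20*m(q(4, 3), -6)*(-42) = -120*(2 + 3)*(-42) = -120*5*(-42) = -20*30*(-42) = -600*(-42) = 25200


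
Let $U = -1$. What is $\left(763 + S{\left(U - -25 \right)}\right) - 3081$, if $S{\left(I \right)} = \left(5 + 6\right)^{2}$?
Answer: $-2197$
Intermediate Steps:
$S{\left(I \right)} = 121$ ($S{\left(I \right)} = 11^{2} = 121$)
$\left(763 + S{\left(U - -25 \right)}\right) - 3081 = \left(763 + 121\right) - 3081 = 884 - 3081 = -2197$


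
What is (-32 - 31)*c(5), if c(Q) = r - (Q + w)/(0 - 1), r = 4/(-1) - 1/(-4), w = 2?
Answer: -819/4 ≈ -204.75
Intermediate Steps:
r = -15/4 (r = 4*(-1) - 1*(-¼) = -4 + ¼ = -15/4 ≈ -3.7500)
c(Q) = -7/4 + Q (c(Q) = -15/4 - (Q + 2)/(0 - 1) = -15/4 - (2 + Q)/(-1) = -15/4 - (2 + Q)*(-1) = -15/4 - (-2 - Q) = -15/4 + (2 + Q) = -7/4 + Q)
(-32 - 31)*c(5) = (-32 - 31)*(-7/4 + 5) = -63*13/4 = -819/4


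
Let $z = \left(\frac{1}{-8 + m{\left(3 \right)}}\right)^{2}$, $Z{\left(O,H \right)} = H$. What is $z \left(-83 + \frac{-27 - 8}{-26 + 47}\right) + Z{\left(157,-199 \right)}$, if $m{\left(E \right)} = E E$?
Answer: $- \frac{851}{3} \approx -283.67$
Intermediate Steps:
$m{\left(E \right)} = E^{2}$
$z = 1$ ($z = \left(\frac{1}{-8 + 3^{2}}\right)^{2} = \left(\frac{1}{-8 + 9}\right)^{2} = \left(1^{-1}\right)^{2} = 1^{2} = 1$)
$z \left(-83 + \frac{-27 - 8}{-26 + 47}\right) + Z{\left(157,-199 \right)} = 1 \left(-83 + \frac{-27 - 8}{-26 + 47}\right) - 199 = 1 \left(-83 - \frac{35}{21}\right) - 199 = 1 \left(-83 - \frac{5}{3}\right) - 199 = 1 \left(- \frac{254}{3}\right) - 199 = - \frac{254}{3} - 199 = - \frac{851}{3}$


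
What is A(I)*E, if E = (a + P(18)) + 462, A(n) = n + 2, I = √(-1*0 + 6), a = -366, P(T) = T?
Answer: 228 + 114*√6 ≈ 507.24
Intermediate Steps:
I = √6 (I = √(0 + 6) = √6 ≈ 2.4495)
A(n) = 2 + n
E = 114 (E = (-366 + 18) + 462 = -348 + 462 = 114)
A(I)*E = (2 + √6)*114 = 228 + 114*√6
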